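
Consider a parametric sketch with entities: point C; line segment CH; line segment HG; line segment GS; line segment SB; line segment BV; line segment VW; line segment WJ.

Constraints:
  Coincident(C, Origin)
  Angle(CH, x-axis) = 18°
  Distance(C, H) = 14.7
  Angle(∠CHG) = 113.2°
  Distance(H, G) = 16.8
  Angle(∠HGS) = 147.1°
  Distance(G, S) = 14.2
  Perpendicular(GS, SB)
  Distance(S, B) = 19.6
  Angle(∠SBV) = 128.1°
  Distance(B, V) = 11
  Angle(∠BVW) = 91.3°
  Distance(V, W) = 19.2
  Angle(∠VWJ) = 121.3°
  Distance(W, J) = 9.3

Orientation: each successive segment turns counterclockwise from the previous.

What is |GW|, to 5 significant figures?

13.325

∠SBV = 128.1° gives BV at -100.40° from the x-axis; with |BV| = 11.0, V = (-10.437, 13.916). ∠BVW = 91.3° gives VW at -11.700° from the x-axis; with |VW| = 19.2, W = (8.3641, 10.022). Then |GW| = |W − G| = 13.325.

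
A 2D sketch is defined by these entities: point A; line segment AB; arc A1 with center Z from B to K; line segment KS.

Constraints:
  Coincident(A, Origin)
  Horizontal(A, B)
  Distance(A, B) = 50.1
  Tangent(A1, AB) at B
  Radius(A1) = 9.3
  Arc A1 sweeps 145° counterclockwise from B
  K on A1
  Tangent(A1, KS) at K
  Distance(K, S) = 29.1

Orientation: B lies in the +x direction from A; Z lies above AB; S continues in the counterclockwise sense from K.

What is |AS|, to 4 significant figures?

46.13

A is at the origin; AB is horizontal with |AB| = 50.1 and B on the +x side, so B = (50.10, 0.000). A1 meets AB tangentially, so ZB is at right angles to AB, so Z = B + (0, 9.3) = (50.10, 9.300). On A1, B sits at bearing -90° from Z; a 145° counterclockwise sweep puts K at bearing 55°, so K = Z + 9.3·(cos 55°, sin 55°) = (55.43, 16.92). The tangent condition forces ZK to be normal to KS, so KS runs along (−sin 55°, cos 55°); with |KS| = 29.1, S = (31.60, 33.61). Then |AS| = |S − A| = 46.13.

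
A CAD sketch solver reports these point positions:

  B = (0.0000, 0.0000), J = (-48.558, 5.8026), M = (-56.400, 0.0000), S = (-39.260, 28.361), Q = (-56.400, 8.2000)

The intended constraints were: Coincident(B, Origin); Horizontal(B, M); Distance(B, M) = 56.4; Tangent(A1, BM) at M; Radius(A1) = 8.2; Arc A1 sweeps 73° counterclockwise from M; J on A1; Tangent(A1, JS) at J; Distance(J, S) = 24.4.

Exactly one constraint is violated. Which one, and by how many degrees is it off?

Tangent(A1, JS) at J — off by 5.40°.

B = (0.00, 0.00) ✓; B.y = 0.00, M.y = 0.00 ✓; |BM| = 56.40 ✓; ∠(QM, MB) = 90.00° ✓; |QM| = 8.200 ✓; bearing(Q→J) − bearing(Q→M) = 73.00° ✓; |QJ| = 8.200 ✓; ∠(QJ, JS) = 95.40° ✗; |JS| = 24.40 ✓.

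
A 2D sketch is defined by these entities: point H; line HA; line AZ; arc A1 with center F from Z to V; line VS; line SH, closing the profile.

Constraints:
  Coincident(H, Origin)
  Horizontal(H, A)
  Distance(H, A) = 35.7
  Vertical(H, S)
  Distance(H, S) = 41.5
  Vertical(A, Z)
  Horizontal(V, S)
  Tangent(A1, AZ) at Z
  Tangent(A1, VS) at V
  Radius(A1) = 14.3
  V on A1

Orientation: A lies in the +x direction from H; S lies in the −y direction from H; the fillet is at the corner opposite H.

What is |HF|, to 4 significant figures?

34.61

HS is vertical with |HS| = 41.5 and S on the −y side, so S = (0.000, -41.50). The virtual corner opposite H is at (35.70, -41.50). Since A1 is tangent to AZ there, FZ ⟂ AZ and tangency of A1 to VS means the radius FV is perpendicular to VS, with radius 14.3, so the center F sits 14.3 in from both sides at F = (21.40, -27.20). Then |HF| = |F − H| = 34.61.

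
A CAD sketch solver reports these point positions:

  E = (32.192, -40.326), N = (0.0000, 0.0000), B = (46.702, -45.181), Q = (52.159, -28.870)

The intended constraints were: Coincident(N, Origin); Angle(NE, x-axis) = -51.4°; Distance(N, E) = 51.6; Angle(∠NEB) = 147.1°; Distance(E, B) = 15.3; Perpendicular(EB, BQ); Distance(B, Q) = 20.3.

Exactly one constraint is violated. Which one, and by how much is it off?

Distance(B, Q) = 20.3 — off by 3.10.

N = (0.00, 0.00) ✓; NE at -51.40° ✓; |NE| = 51.60 ✓; ∠NEB = 147.1° ✓; |EB| = 15.30 ✓; ∠(EB, BQ) = 90.00° ✓; |BQ| = 17.20 ✗.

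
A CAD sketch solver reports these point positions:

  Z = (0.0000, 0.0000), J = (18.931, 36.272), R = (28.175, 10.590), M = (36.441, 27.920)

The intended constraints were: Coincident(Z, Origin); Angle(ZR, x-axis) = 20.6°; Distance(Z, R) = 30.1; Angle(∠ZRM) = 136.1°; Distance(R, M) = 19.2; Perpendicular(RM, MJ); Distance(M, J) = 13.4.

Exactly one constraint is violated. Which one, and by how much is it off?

Distance(M, J) = 13.4 — off by 6.00.

Z = (0.00, 0.00) ✓; ZR at 20.60° ✓; |ZR| = 30.10 ✓; ∠ZRM = 136.1° ✓; |RM| = 19.20 ✓; ∠(RM, MJ) = 90.00° ✓; |MJ| = 19.40 ✗.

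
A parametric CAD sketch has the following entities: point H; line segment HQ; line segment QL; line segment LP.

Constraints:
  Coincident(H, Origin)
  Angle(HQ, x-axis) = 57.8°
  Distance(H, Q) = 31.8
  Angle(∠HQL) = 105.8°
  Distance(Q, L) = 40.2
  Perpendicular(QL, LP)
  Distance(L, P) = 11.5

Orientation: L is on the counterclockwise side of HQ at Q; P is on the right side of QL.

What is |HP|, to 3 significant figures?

64.5

∠HQL = 105.8°, so QL runs at 57.8° + (180° − 105.8°) = 132° from the x-axis; with |QL| = 40.2, L = Q + 40.2·(cos 132°, sin 132°) = (-9.95, 56.8). The perpendicularity gives LP at right angles to QL; with |LP| = 11.5 on the right of QL, P = L + 11.5·(0.743, 0.669) = (-1.41, 64.5). Then |HP| = |P − H| = 64.5.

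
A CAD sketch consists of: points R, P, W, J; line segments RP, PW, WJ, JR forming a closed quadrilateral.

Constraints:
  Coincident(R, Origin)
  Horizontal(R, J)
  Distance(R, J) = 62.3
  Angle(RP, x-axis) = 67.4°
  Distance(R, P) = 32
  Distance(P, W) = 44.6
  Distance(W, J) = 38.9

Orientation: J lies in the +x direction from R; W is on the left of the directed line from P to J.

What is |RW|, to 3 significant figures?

67.9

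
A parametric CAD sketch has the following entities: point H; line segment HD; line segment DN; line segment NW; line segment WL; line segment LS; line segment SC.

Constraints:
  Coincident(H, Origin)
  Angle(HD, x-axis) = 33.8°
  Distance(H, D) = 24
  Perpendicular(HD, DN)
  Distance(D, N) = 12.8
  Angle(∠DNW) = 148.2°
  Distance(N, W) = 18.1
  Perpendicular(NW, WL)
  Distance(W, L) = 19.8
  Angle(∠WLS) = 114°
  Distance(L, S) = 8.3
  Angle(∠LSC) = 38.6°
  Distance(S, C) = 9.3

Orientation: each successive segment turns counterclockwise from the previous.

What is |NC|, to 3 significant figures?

21.0

∠WLS = 114.0° gives LS at -48.4° from the x-axis; with |LS| = 8.3, S = (-6.33, 7.23). ∠LSC = 38.6° gives SC at 93.0° from the x-axis; with |SC| = 9.3, C = (-6.82, 16.5). Then |NC| = |C − N| = 21.0.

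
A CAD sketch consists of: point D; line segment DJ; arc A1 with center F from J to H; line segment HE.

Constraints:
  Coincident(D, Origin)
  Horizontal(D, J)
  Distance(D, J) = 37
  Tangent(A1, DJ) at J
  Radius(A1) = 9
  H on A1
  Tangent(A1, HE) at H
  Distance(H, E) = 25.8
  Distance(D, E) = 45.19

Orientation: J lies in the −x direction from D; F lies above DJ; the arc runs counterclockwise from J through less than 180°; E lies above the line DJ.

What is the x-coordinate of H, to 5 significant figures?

-28.002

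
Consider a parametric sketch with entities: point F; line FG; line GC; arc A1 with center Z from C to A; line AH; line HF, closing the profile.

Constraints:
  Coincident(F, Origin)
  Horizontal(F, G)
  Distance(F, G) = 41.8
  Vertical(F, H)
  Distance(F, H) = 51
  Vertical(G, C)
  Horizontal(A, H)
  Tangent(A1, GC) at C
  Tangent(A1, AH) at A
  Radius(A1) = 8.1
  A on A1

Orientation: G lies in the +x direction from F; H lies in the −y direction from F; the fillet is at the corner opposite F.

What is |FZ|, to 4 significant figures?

54.55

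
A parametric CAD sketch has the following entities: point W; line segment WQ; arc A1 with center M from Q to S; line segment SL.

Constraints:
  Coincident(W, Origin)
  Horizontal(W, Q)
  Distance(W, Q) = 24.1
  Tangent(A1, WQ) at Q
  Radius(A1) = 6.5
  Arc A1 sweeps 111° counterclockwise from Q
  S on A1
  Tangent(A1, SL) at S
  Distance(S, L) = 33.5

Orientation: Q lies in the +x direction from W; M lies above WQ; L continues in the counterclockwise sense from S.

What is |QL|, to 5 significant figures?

40.541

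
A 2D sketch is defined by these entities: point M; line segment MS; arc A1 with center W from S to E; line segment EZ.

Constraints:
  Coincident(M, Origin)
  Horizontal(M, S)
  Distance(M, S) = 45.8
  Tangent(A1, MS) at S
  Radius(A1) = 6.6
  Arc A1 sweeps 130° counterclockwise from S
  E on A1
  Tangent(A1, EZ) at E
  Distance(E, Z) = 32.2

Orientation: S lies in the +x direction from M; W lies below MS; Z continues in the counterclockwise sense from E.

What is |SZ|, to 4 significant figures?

38.80

On A1, S sits at bearing 90° from W; a 130° counterclockwise sweep puts E at bearing 220°, so E = W + 6.6·(cos 220°, sin 220°) = (40.74, -10.84). Tangency of A1 to EZ means the radius WE is perpendicular to EZ, so EZ runs along (−sin 220°, cos 220°); with |EZ| = 32.2, Z = (61.44, -35.51). Then |SZ| = |Z − S| = 38.80.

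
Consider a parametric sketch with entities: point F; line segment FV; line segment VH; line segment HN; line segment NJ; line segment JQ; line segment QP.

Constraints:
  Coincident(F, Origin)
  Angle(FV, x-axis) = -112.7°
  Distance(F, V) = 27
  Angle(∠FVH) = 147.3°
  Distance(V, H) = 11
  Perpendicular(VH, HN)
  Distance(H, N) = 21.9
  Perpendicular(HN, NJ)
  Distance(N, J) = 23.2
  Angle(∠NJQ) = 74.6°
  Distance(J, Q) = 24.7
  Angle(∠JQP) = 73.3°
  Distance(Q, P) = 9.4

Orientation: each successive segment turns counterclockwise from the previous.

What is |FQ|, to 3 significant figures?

23.7

F is at the origin; FV runs at -112.7° with length 27.0, so V = (-10.4, -24.9). ∠FVH = 147.3° gives VH at -80.0° from the x-axis; with |VH| = 11.0, H = (-8.51, -35.7). VH is perpendicular to HN, so HN runs at 10.0°; with |HN| = 21.9, N = (13.1, -31.9). HN is perpendicular to NJ, so NJ runs at 100°; with |NJ| = 23.2, J = (9.03, -9.09). ∠NJQ = 74.6° gives JQ at -155° from the x-axis; with |JQ| = 24.7, Q = (-13.3, -19.7). Then |FQ| = |Q − F| = 23.7.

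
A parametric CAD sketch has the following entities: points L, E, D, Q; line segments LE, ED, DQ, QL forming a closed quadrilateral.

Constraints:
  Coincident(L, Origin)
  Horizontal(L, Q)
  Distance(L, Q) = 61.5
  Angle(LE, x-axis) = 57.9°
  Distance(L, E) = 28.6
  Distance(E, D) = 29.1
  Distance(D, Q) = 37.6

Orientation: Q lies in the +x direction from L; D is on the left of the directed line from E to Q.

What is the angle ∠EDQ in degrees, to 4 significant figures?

102.4°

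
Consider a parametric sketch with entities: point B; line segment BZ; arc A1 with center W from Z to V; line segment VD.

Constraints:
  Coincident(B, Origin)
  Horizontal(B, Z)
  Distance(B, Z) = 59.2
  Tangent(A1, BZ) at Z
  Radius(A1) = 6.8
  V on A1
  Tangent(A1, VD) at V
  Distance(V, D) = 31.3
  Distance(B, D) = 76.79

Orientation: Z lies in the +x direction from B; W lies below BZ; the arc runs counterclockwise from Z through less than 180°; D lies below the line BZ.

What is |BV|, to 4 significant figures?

53.98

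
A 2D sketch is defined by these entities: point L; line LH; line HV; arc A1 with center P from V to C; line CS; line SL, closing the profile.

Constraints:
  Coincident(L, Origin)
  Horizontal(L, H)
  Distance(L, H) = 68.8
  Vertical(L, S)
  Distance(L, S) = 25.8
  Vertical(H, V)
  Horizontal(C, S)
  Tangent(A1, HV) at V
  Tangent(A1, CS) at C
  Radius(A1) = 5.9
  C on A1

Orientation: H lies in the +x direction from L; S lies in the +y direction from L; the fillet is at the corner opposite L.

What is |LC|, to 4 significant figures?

67.99

The virtual corner opposite L is at (68.80, 25.80). A1 meets HV tangentially, so PV is at right angles to HV and A1 meets CS tangentially, so PC is at right angles to CS, with radius 5.9, so the center P sits 5.9 in from both sides at P = (62.90, 19.90). That places the tangent points at V = (68.80, 19.90) on HV and C = (62.90, 25.80) on CS. Then |LC| = |C − L| = 67.99.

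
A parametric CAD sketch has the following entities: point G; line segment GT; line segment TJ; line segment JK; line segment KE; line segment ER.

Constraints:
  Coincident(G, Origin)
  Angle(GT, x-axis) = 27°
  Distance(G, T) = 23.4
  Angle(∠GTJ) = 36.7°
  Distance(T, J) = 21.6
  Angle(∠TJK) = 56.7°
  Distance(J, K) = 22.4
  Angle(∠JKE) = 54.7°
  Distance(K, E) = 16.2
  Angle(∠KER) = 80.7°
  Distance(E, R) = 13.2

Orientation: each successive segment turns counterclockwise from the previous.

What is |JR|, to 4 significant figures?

5.374

G is at the origin; GT runs at 27.0° with length 23.4, so T = (20.85, 10.62). ∠GTJ = 36.7° gives TJ at 170.3° from the x-axis; with |TJ| = 21.6, J = (-0.4416, 14.26). ∠TJK = 56.7° gives JK at -66.40° from the x-axis; with |JK| = 22.4, K = (8.526, -6.264). ∠JKE = 54.7° gives KE at 58.90° from the x-axis; with |KE| = 16.2, E = (16.89, 7.608). ∠KER = 80.7° gives ER at 158.2° from the x-axis; with |ER| = 13.2, R = (4.638, 12.51). Then |JR| = |R − J| = 5.374.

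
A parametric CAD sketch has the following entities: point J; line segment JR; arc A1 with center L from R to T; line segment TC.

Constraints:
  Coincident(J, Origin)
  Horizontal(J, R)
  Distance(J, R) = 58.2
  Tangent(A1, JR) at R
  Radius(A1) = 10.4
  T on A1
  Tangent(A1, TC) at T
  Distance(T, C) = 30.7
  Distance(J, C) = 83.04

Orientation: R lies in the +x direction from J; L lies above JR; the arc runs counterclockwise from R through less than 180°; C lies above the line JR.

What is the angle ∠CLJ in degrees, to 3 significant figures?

128°

J is at the origin; J and R share the same y with |JR| = 58.2 and R on the +x side, so R = (58.2, 0.00). A1 meets JR tangentially, so LR is at right angles to JR, so L = R + (0, 10.4) = (58.2, 10.4). Since LT ⟂ TC (tangency), |LC| = √(10.4² + 30.7²) = 32.4 regardless of where T sits on A1. So C lies on both circle(J, 83.04) and circle(L, 32.4); the above-JR intersection is C = (73.3, 39.1). T is the foot of the tangent from C: T = (68.5, 8.78).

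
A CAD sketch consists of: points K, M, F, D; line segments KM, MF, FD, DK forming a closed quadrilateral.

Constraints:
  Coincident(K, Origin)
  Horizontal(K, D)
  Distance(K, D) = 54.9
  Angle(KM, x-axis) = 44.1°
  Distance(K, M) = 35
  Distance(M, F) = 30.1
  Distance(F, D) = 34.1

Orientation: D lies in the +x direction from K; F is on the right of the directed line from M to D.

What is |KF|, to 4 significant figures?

21.94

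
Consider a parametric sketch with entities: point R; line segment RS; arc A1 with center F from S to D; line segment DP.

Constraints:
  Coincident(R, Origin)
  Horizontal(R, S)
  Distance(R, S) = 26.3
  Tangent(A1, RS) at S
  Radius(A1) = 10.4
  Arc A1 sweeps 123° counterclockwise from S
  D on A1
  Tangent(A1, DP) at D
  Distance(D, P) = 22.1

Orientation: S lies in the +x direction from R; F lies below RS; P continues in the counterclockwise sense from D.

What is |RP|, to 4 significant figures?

45.54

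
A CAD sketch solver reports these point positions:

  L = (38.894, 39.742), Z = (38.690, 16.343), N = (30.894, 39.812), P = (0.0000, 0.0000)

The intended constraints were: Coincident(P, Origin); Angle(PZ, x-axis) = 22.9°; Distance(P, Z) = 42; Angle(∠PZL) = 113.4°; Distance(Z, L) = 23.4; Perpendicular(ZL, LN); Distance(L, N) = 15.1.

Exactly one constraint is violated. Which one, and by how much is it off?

Distance(L, N) = 15.1 — off by 7.10.

P = (0.00, 0.00) ✓; PZ at 22.90° ✓; |PZ| = 42.00 ✓; ∠PZL = 113.4° ✓; |ZL| = 23.40 ✓; ∠(ZL, LN) = 90.00° ✓; |LN| = 8.000 ✗.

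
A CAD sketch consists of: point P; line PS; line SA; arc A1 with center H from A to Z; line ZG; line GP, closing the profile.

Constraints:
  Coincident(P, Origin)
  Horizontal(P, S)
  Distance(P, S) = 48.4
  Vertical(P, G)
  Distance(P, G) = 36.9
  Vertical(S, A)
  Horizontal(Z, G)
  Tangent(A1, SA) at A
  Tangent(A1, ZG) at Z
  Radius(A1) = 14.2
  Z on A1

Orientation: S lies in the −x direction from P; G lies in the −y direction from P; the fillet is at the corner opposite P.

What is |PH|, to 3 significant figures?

41.0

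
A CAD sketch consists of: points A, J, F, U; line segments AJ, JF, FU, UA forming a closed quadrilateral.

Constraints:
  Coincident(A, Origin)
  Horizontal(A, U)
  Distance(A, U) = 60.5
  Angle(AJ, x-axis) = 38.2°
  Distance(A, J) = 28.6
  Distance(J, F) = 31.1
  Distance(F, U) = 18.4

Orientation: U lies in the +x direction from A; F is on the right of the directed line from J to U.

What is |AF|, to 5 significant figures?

43.372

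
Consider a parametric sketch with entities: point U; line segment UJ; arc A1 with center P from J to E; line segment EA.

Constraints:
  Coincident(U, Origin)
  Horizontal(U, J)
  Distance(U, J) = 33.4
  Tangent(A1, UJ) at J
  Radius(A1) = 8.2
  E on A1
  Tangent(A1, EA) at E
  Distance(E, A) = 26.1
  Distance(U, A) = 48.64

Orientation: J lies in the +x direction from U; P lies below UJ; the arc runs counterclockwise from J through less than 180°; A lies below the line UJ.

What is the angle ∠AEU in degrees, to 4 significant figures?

129.5°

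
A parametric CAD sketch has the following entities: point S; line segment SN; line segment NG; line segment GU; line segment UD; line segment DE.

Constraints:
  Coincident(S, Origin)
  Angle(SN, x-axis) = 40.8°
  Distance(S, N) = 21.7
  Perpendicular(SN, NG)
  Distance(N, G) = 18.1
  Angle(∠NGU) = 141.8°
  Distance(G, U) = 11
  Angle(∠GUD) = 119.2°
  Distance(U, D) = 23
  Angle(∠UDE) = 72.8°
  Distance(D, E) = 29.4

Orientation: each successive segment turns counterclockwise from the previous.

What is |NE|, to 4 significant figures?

16.85

∠GUD = 119.2° gives UD at -130.2° from the x-axis; with |UD| = 23.0, D = (-21.04, 12.41). ∠UDE = 72.8° gives DE at -23.00° from the x-axis; with |DE| = 29.4, E = (6.019, 0.9249). Then |NE| = |E − N| = 16.85.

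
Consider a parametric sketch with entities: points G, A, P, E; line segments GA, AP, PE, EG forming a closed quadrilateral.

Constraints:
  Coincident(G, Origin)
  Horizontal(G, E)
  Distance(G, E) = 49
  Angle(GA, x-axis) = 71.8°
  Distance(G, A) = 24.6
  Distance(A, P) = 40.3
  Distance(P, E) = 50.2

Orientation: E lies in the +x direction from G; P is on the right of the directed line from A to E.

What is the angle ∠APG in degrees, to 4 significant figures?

14.19°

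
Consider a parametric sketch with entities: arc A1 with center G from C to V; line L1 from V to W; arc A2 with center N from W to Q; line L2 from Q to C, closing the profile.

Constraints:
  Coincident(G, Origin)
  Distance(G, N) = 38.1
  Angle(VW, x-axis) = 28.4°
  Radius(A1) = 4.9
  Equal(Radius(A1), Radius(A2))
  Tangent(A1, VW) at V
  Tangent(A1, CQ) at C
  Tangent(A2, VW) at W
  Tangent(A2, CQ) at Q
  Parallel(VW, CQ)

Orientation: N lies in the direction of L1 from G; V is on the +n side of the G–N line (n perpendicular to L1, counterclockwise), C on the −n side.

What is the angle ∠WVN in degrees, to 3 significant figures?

7.33°

The slot axis is L1's direction at 28.4°, so u = (cos 28.4°, sin 28.4°) = (0.880, 0.476) and n = (−sin 28.4°, cos 28.4°) = (-0.476, 0.880). G is at the origin and N lies 38.1 along u from G, so N = 38.1·u = (33.5, 18.1). Tangency of A1 to both parallel lines with radius 4.9 puts V and C at G ± 4.9·n: V = (-2.33, 4.31), C = (2.33, -4.31). Equal radii place W and Q the same way about N: W = N + 4.9·n = (31.2, 22.4), Q = N − 4.9·n = (35.8, 13.8). Then cos ∠WVN = VW·VN / (|VW||VN|), giving 7.33°.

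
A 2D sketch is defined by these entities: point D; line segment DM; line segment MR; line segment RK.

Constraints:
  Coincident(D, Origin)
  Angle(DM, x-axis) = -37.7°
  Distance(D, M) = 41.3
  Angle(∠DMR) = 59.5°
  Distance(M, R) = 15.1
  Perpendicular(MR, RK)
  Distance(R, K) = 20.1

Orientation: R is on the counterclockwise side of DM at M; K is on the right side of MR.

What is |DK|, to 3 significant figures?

56.0

D is at the origin; DM runs at -37.7° with length 41.3, so M = 41.3·(cos -37.7°, sin -37.7°) = (32.7, -25.3). ∠DMR = 59.5°, so MR runs at -37.7° + (180° − 59.5°) = 82.8° from the x-axis; with |MR| = 15.1, R = M + 15.1·(cos 82.8°, sin 82.8°) = (34.6, -10.3). The perpendicularity gives RK at right angles to MR; with |RK| = 20.1 on the right of MR, K = R + 20.1·(0.992, -0.125) = (54.5, -12.8). Then |DK| = |K − D| = 56.0.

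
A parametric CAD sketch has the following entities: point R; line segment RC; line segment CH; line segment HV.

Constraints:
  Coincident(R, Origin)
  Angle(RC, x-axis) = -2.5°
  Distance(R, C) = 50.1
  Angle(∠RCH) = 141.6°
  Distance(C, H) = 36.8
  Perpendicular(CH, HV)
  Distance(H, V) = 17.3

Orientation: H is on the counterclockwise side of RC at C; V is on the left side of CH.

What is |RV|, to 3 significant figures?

77.3

R is at the origin; RC runs at -2.5° with length 50.1, so C = 50.1·(cos -2.5°, sin -2.5°) = (50.1, -2.19). ∠RCH = 141.6°, so CH runs at -2.5° + (180° − 141.6°) = 35.9° from the x-axis; with |CH| = 36.8, H = C + 36.8·(cos 35.9°, sin 35.9°) = (79.9, 19.4). CH is perpendicular to HV; with |HV| = 17.3 on the left of CH, V = H + 17.3·(-0.586, 0.810) = (69.7, 33.4). Then |RV| = |V − R| = 77.3.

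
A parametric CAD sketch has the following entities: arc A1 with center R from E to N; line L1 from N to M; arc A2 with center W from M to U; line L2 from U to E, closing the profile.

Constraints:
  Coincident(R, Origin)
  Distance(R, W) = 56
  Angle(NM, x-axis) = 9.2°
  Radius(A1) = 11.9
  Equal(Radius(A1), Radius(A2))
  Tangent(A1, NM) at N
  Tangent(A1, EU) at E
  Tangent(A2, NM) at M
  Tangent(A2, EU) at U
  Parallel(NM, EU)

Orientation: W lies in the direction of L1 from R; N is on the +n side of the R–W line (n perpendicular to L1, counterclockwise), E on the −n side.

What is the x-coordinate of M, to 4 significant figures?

53.38

Tangency of A1 to both parallel lines with radius 11.9 puts N and E at R ± 11.9·n: N = (-1.903, 11.75), E = (1.903, -11.75). Equal radii place M and U the same way about W: M = W + 11.9·n = (53.38, 20.70), U = W − 11.9·n = (57.18, -2.794). So M.x = 53.38.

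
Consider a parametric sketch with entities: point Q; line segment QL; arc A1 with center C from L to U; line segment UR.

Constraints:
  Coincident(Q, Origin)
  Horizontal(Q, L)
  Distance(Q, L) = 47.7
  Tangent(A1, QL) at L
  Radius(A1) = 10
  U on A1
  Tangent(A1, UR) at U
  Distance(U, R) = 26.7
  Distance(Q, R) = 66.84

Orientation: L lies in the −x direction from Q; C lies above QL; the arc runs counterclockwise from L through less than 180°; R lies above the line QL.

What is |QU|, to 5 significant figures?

42.689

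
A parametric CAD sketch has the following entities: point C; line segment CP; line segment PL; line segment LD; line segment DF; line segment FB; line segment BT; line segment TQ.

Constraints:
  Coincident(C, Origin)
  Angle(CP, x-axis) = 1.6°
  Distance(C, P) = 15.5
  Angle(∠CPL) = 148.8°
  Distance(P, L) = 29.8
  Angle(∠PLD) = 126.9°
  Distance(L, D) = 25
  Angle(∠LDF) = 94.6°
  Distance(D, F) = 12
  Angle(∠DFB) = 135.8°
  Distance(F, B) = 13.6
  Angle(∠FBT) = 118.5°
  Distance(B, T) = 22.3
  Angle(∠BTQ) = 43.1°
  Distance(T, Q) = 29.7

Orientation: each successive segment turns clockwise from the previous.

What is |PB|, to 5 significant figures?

35.213

C is at the origin; CP runs at 1.6° with length 15.5, so P = (15.494, 0.43279). ∠CPL = 148.8° gives PL at -29.600° from the x-axis; with |PL| = 29.8, L = (41.405, -14.287). ∠PLD = 126.9° gives LD at -82.700° from the x-axis; with |LD| = 25.0, D = (44.582, -39.084). ∠LDF = 94.6° gives DF at -168.10° from the x-axis; with |DF| = 12.0, F = (32.839, -41.558). ∠DFB = 135.8° gives FB at 147.70° from the x-axis; with |FB| = 13.6, B = (21.344, -34.291). Then |PB| = |B − P| = 35.213.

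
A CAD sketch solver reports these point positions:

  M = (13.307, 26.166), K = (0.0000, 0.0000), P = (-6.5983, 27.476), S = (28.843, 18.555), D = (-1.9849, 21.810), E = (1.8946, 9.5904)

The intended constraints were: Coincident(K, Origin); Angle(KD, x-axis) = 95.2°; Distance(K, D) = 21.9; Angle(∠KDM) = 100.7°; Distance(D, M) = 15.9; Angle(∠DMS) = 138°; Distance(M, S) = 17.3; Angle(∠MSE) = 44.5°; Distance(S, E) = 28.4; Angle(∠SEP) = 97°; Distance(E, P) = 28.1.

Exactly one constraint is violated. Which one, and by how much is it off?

Distance(E, P) = 28.1 — off by 8.30.

K = (0.00, 0.00) ✓; KD at 95.20° ✓; |KD| = 21.90 ✓; ∠KDM = 100.7° ✓; |DM| = 15.90 ✓; ∠DMS = 138.0° ✓; |MS| = 17.30 ✓; ∠MSE = 44.50° ✓; |SE| = 28.40 ✓; ∠SEP = 97.00° ✓; |EP| = 19.80 ✗.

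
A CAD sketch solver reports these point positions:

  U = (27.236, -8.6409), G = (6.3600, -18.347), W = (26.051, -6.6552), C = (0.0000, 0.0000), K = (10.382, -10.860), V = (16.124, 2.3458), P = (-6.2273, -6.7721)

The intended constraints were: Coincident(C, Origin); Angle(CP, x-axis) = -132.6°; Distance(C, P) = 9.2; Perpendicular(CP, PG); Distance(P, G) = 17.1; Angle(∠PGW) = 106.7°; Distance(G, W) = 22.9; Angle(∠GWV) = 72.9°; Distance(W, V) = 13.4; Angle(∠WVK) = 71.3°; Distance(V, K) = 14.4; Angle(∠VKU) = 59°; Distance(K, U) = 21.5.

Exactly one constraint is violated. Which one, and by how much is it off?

Distance(K, U) = 21.5 — off by 4.50.

C = (0.00, 0.00) ✓; CP at -132.6° ✓; |CP| = 9.200 ✓; ∠(CP, PG) = 90.00° ✓; |PG| = 17.10 ✓; ∠PGW = 106.7° ✓; |GW| = 22.90 ✓; ∠GWV = 72.90° ✓; |WV| = 13.40 ✓; ∠WVK = 71.30° ✓; |VK| = 14.40 ✓; ∠VKU = 59.00° ✓; |KU| = 17.00 ✗.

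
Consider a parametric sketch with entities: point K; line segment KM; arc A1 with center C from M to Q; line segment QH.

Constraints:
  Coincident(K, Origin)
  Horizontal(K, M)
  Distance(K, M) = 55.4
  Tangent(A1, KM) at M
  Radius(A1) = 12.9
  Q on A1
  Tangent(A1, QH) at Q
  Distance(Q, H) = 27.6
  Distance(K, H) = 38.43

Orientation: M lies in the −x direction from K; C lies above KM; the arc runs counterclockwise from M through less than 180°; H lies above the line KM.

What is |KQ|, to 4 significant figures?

45.61

K is at the origin; K and M share the same y with |KM| = 55.4 and M on the −x side, so M = (-55.40, 0.000). Since A1 is tangent to KM there, CM ⟂ KM, so C = M + (0, 12.9) = (-55.40, 12.90). Since CQ ⟂ QH (tangency), |CH| = √(12.9² + 27.6²) = 30.47 regardless of where Q sits on A1. So H lies on both circle(K, 38.43) and circle(C, 30.47); the above-KM intersection is H = (-28.03, 26.29). Q is the foot of the tangent from H: Q = (-45.36, 4.802).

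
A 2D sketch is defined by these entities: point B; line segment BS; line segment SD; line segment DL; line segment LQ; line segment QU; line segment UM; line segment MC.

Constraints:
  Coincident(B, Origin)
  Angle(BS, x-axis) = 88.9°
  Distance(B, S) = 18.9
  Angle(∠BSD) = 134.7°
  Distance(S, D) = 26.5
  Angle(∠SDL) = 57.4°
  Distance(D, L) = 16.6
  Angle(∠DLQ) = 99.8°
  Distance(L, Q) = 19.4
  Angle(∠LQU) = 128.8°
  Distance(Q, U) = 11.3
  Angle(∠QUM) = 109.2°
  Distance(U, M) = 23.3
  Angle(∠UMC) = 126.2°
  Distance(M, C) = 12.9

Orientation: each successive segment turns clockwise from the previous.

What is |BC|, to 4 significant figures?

49.27

∠QUM = 109.2° gives UM at 78.80° from the x-axis; with |UM| = 23.3, M = (-0.6355, 42.56). ∠UMC = 126.2° gives MC at 25.00° from the x-axis; with |MC| = 12.9, C = (11.06, 48.01). Then |BC| = |C − B| = 49.27.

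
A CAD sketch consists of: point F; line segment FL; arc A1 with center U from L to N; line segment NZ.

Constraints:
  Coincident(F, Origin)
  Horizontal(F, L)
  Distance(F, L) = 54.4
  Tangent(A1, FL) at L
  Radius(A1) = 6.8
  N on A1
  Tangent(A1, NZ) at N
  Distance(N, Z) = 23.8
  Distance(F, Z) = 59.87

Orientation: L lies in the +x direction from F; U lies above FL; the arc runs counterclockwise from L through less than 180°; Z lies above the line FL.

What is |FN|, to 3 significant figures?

61.4

Checks: |UN| = 6.800 ✓; ∠(UN, NZ) = 90.00° ✓; |NZ| = 23.80 ✓; |FZ| = 59.87 ✓.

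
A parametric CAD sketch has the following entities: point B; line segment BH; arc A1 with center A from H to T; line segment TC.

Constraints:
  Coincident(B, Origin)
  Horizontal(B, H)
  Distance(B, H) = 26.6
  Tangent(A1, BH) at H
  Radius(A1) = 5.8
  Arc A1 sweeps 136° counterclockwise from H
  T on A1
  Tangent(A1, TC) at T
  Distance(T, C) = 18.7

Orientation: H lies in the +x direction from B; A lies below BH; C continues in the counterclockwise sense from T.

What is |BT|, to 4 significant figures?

24.68

B is at the origin; BH is horizontal with |BH| = 26.6 and H on the +x side, so H = (26.60, 0.000). Since A1 is tangent to BH there, AH ⟂ BH, so A = H + (0, -5.8) = (26.60, -5.800). On A1, H sits at bearing 90° from A; a 136° counterclockwise sweep puts T at bearing 226°, so T = A + 5.8·(cos 226°, sin 226°) = (22.57, -9.972). Then |BT| = |T − B| = 24.68.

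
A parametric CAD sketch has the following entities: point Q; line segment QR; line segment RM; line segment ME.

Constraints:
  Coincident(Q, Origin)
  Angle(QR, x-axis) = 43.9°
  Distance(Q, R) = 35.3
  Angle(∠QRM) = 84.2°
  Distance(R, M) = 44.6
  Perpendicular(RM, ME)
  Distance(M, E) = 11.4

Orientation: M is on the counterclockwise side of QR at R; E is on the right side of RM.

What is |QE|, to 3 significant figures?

62.0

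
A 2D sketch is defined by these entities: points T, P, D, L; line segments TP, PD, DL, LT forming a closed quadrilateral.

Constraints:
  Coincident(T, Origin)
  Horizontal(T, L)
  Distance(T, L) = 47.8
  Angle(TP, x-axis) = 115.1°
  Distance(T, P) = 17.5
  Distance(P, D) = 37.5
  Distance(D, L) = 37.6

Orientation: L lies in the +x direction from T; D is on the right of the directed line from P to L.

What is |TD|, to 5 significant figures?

20.377

Checks: |TL| = 47.80 ✓; |TP| = 17.50 ✓; |PD| = 37.50 ✓; |DL| = 37.60 ✓.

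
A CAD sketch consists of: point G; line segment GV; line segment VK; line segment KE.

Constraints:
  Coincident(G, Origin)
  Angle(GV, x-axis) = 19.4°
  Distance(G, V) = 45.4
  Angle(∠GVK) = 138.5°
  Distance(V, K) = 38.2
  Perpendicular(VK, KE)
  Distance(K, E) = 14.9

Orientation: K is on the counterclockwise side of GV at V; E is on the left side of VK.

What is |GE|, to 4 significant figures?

73.78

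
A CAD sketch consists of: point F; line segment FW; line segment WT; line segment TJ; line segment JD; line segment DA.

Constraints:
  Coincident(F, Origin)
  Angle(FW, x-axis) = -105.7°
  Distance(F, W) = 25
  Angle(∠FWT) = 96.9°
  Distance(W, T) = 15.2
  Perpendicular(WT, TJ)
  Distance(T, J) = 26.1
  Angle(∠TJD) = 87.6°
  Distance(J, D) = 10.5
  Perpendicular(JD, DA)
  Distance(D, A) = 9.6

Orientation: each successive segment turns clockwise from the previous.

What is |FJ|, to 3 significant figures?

18.2

∠FWT = 96.9° gives WT at 171° from the x-axis; with |WT| = 15.2, T = (-21.8, -21.7). The perpendicularity gives TJ at right angles to WT, so TJ runs at 81.2°; with |TJ| = 26.1, J = (-17.8, 4.05). Then |FJ| = |J − F| = 18.2.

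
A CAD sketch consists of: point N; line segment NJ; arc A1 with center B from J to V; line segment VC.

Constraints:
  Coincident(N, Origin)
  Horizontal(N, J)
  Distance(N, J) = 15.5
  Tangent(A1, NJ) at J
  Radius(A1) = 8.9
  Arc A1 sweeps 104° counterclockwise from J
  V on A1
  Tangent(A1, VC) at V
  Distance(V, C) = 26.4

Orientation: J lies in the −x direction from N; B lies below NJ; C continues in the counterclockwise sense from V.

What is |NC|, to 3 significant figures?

40.7

N is at the origin; N and J share the same y with |NJ| = 15.5 and J on the −x side, so J = (-15.5, 0.00). Since A1 is tangent to NJ there, BJ ⟂ NJ, so B = J + (0, -8.9) = (-15.5, -8.90). On A1, J sits at bearing 90° from B; a 104° counterclockwise sweep puts V at bearing 194°, so V = B + 8.9·(cos 194°, sin 194°) = (-24.1, -11.1). Tangency of A1 to VC means the radius BV is perpendicular to VC, so VC runs along (−sin 194°, cos 194°); with |VC| = 26.4, C = (-17.7, -36.7). Then |NC| = |C − N| = 40.7.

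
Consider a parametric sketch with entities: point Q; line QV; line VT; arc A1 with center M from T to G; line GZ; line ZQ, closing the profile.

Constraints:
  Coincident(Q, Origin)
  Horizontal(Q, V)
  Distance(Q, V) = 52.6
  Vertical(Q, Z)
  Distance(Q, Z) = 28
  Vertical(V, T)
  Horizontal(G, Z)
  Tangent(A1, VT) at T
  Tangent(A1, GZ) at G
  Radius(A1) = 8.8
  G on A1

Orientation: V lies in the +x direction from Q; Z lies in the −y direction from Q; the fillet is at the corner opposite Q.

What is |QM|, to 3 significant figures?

47.8

Q and Z share the same x with |QZ| = 28.0 and Z on the −y side, so Z = (0.00, -28.0). The virtual corner opposite Q is at (52.6, -28.0). A1 meets VT tangentially, so MT is at right angles to VT and tangency of A1 to GZ means the radius MG is perpendicular to GZ, with radius 8.8, so the center M sits 8.8 in from both sides at M = (43.8, -19.2). Then |QM| = |M − Q| = 47.8.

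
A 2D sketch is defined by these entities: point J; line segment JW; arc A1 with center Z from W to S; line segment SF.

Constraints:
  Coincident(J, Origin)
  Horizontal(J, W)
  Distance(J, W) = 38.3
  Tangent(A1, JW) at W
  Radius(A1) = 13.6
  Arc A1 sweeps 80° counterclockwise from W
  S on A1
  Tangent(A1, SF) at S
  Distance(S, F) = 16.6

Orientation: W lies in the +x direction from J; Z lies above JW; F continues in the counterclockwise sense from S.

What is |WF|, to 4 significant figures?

32.03

J is at the origin; J and W share the same y with |JW| = 38.3 and W on the +x side, so W = (38.30, 0.000). A1 meets JW tangentially, so ZW is at right angles to JW, so Z = W + (0, 13.6) = (38.30, 13.60). On A1, W sits at bearing -90° from Z; an 80° counterclockwise sweep puts S at bearing -10°, so S = Z + 13.6·(cos -10°, sin -10°) = (51.69, 11.24). The tangent condition forces ZS to be normal to SF, so SF runs along (−sin -10°, cos -10°); with |SF| = 16.6, F = (54.58, 27.59). Then |WF| = |F − W| = 32.03.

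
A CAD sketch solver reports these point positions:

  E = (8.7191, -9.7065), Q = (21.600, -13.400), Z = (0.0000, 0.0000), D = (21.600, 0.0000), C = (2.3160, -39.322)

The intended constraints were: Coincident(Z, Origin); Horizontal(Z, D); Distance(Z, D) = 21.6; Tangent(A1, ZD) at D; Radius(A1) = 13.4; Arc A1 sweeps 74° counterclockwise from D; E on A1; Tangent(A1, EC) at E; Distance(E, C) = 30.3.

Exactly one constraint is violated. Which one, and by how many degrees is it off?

Tangent(A1, EC) at E — off by 3.80°.

Z = (0.00, 0.00) ✓; Z.y = 0.00, D.y = 0.00 ✓; |ZD| = 21.60 ✓; ∠(QD, DZ) = 90.00° ✓; |QD| = 13.40 ✓; bearing(Q→E) − bearing(Q→D) = 74.00° ✓; |QE| = 13.40 ✓; ∠(QE, EC) = 86.20° ✗; |EC| = 30.30 ✓.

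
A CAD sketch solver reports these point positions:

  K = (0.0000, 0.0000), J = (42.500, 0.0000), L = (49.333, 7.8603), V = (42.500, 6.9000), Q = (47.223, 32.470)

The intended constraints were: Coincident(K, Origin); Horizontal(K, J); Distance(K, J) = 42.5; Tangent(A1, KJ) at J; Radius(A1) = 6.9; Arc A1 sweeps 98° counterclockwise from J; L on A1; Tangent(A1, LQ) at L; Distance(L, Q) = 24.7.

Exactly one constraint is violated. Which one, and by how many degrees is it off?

Tangent(A1, LQ) at L — off by 3.10°.

K = (0.00, 0.00) ✓; K.y = 0.00, J.y = 0.00 ✓; |KJ| = 42.50 ✓; ∠(VJ, JK) = 90.00° ✓; |VJ| = 6.900 ✓; bearing(V→L) − bearing(V→J) = 98.00° ✓; |VL| = 6.900 ✓; ∠(VL, LQ) = 93.10° ✗; |LQ| = 24.70 ✓.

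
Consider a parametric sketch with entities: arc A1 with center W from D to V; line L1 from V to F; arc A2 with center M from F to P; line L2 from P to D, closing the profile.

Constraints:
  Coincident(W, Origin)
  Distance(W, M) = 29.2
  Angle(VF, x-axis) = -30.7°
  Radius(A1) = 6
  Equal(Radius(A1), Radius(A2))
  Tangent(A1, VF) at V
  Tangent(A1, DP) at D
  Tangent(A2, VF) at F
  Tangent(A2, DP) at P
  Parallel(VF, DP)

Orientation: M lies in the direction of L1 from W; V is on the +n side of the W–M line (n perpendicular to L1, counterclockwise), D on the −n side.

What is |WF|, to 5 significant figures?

29.810

The slot axis is L1's direction at -30.7°, so u = (cos -30.7°, sin -30.7°) = (0.85985, -0.51054) and n = (−sin -30.7°, cos -30.7°) = (0.51054, 0.85985). W is at the origin and M lies 29.2 along u from W, so M = 29.2·u = (25.108, -14.908). Tangency of A1 to both parallel lines with radius 6.0 puts V and D at W ± 6.0·n: V = (3.0633, 5.1591), D = (-3.0633, -5.1591). Equal radii place F and P the same way about M: F = M + 6.0·n = (28.171, -9.7487), P = M − 6.0·n = (22.044, -20.067). Then |WF| = |F − W| = 29.810.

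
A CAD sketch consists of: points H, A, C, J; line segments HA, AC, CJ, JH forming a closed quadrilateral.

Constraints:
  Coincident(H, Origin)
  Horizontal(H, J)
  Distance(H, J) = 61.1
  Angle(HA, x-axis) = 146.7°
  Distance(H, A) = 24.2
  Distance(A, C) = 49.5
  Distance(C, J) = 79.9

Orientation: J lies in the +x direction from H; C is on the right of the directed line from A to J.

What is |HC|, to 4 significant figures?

36.82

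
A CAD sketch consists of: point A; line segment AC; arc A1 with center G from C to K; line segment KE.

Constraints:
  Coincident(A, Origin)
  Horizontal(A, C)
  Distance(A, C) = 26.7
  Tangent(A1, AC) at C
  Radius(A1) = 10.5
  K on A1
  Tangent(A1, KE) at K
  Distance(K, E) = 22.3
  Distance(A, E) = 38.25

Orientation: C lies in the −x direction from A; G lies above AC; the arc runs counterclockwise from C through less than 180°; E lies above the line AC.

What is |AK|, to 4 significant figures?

19.86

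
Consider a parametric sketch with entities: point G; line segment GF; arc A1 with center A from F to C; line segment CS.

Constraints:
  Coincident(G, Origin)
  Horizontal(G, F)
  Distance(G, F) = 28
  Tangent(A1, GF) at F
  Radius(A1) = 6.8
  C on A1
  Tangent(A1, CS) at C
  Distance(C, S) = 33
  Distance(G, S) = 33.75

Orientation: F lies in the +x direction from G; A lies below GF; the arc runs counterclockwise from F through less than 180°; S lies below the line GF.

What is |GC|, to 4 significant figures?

22.26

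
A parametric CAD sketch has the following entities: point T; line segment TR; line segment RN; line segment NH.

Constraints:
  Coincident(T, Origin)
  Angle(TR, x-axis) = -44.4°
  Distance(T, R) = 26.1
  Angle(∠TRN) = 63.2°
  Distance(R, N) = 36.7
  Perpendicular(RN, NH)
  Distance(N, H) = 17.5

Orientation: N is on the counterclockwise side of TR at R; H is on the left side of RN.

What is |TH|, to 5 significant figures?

25.597

T is at the origin; TR runs at -44.4° with length 26.1, so R = 26.1·(cos -44.4°, sin -44.4°) = (18.648, -18.261). ∠TRN = 63.2°, so RN runs at -44.4° + (180° − 63.2°) = 72.400° from the x-axis; with |RN| = 36.7, N = R + 36.7·(cos 72.400°, sin 72.400°) = (29.745, 16.721). The perpendicularity gives NH at right angles to RN; with |NH| = 17.5 on the left of RN, H = N + 17.5·(-0.95319, 0.30237) = (13.064, 22.012). Then |TH| = |H − T| = 25.597.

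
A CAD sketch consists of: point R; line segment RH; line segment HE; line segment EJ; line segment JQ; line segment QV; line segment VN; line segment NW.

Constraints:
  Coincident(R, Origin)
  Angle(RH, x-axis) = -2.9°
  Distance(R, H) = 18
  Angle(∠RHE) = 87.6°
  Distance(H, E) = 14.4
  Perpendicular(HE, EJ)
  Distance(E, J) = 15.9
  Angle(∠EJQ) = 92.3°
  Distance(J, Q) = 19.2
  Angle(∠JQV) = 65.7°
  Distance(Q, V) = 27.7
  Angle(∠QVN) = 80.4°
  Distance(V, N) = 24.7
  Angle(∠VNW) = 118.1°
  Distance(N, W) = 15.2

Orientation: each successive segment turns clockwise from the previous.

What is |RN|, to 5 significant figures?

29.446

R is at the origin; RH runs at -2.9° with length 18.0, so H = (17.977, -0.91067). ∠RHE = 87.6° gives HE at -95.300° from the x-axis; with |HE| = 14.4, E = (16.647, -15.249). HE ⟂ EJ, so EJ runs at 174.70°; with |EJ| = 15.9, J = (0.81479, -13.780). ∠EJQ = 92.3° gives JQ at 87.000° from the x-axis; with |JQ| = 19.2, Q = (1.8196, 5.3933). ∠JQV = 65.7° gives QV at -27.300° from the x-axis; with |QV| = 27.7, V = (26.434, -7.3113). ∠QVN = 80.4° gives VN at -126.90° from the x-axis; with |VN| = 24.7, N = (11.604, -27.064). Then |RN| = |N − R| = 29.446.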